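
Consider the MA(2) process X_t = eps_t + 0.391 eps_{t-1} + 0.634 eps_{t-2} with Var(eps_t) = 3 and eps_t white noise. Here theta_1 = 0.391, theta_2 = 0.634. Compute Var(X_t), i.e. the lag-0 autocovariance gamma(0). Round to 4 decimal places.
\gamma(0) = 4.6645

For an MA(q) process X_t = eps_t + sum_i theta_i eps_{t-i} with
Var(eps_t) = sigma^2, the variance is
  gamma(0) = sigma^2 * (1 + sum_i theta_i^2).
  sum_i theta_i^2 = (0.391)^2 + (0.634)^2 = 0.152881 + 0.401956 = 0.554837.
  gamma(0) = 3 * (1 + 0.554837) = 3 * 1.554837 = 4.664511, which rounds to 4.6645.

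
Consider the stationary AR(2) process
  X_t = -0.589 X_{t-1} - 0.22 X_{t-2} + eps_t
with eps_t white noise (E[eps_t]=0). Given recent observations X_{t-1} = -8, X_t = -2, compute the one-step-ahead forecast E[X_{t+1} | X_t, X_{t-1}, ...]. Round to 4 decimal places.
E[X_{t+1} \mid \mathcal F_t] = 2.9380

For an AR(p) model X_t = c + sum_i phi_i X_{t-i} + eps_t, the
one-step-ahead conditional mean is
  E[X_{t+1} | X_t, ...] = c + sum_i phi_i X_{t+1-i}.
Substitute known values:
  E[X_{t+1} | ...] = (-0.589) * (-2) + (-0.22) * (-8)
                   = 2.9380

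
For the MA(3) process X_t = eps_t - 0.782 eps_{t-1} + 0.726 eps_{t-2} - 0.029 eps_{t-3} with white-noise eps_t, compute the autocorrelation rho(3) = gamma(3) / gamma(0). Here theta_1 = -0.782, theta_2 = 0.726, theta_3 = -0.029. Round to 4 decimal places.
\rho(3) = -0.0136

For an MA(q) process with theta_0 = 1, the autocovariance is
  gamma(k) = sigma^2 * sum_{i=0..q-k} theta_i * theta_{i+k},
and rho(k) = gamma(k) / gamma(0). Sigma^2 cancels.
  numerator   = (1)*(-0.029) = -0.029.
  denominator = (1)^2 + (-0.782)^2 + (0.726)^2 + (-0.029)^2 = 2.139441.
  rho(3) = -0.029 / 2.139441 = -0.0136.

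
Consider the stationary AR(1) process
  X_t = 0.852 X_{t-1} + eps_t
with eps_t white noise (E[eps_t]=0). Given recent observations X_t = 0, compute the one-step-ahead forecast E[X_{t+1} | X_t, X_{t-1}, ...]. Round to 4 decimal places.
E[X_{t+1} \mid \mathcal F_t] = 0.0000

For an AR(p) model X_t = c + sum_i phi_i X_{t-i} + eps_t, the
one-step-ahead conditional mean is
  E[X_{t+1} | X_t, ...] = c + sum_i phi_i X_{t+1-i}.
Substitute known values:
  E[X_{t+1} | ...] = (0.852) * (0)
                   = 0.0000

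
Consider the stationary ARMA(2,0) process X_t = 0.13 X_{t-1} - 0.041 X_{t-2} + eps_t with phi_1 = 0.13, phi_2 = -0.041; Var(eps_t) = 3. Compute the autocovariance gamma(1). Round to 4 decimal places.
\gamma(1) = 0.3812

Multiply the model equation by X_{t-k} and take expectations. With theta_0 = psi_0 = 1 and psi_j the MA(infinity) weights, this gives
  gamma(k) - sum_i phi_i gamma(k-i) = c_k,
  c_k = sigma^2 * sum_{j=k..q} theta_j psi_{j-k}   (c_k = 0 for k > q),
using gamma(-m) = gamma(m).
Pure AR (q = 0): c_0 = sigma^2 = 3, c_k = 0 for k >= 1.
Equations for k = 0, 1, 2 (AR order 2, c_2 = 0):
  (E0) gamma(0) = phi_1 gamma(1) + phi_2 gamma(2) + c_0
  (E1) gamma(1) = phi_1 gamma(0) + phi_2 gamma(1) + c_1
  (E2) gamma(2) = phi_1 gamma(1) + phi_2 gamma(0)
From (E1): gamma(1) = A gamma(0) + B with
  A = phi_1 / (1 - phi_2) = 0.13 / 1.041 = 0.12488,   B = c_1 / (1 - phi_2) = 0 / 1.041 = 0.
Insert (E2) into (E0): gamma(0) (1 - phi_2^2) = phi_1 (1 + phi_2) gamma(1) + c_0.
  phi_1 (1 + phi_2) = (0.13)(0.959) = 0.12467,   1 - phi_2^2 = 0.998319.
Replace gamma(1) by A gamma(0) + B and collect gamma(0):
  gamma(0) [0.998319 - (0.12467)(0.12488)] = c_0 = 3
  gamma(0) * 0.98275 = 3
  gamma(0) = 3 / 0.98275 = 3.052658.
  gamma(1) = A gamma(0) = (0.12488)(3.052658) = 0.381216.
Therefore gamma(1) = 0.3812 (to 4 decimal places).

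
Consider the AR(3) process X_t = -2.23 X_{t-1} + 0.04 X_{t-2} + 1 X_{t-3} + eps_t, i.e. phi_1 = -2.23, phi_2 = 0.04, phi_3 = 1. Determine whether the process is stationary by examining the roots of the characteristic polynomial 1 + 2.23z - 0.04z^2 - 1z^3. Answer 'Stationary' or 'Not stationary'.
\text{Not stationary}

The AR(p) characteristic polynomial is P(z) = 1 + 2.23z - 0.04z^2 - 1z^3.
Stationarity requires all roots to lie outside the unit circle, i.e. |z| > 1 for every root.
Degree 3: look for a simple real root z0 first, then factor out (1 - z/z0) and solve the remaining quadratic.
Testing z0 = -0.5: P(-0.5) = 1 + (2.23)(-0.5) + (-0.04)(-0.5)^2 + (-1)(-0.5)^3
  = 1 + (-1.115) + (-0.01) + (0.125) = 0.  So z_0 = -0.5 is a root, |z_0| = 0.5.
Divide out the factor (1 + 2 z) = (1 - z/z0) (since 1/z0 = -2):
  P(z) = (1 + 2 z)(1 + (0.23) z + (-0.5) z^2)
  [check: z-coef 0.23 - (-2) = 2.23; z^2-coef -0.5 - (-2)(0.23) = -0.04; z^3-coef -(-2)(-0.5) = -1.]
Remaining roots from the quadratic factor 1 + (0.23) z + (-0.5) z^2:
  Set 1 + (0.23) z + (-0.5) z^2 = 0, i.e. a z^2 + b z + c = 0 with a = -0.5, b = 0.23, c = 1.
  Discriminant D = b^2 - 4ac = (0.23)^2 - 4*(-0.5)*1 = 0.0529 - (-2) = 2.0529.
  D >= 0, so the roots are real: z = (-b +/- sqrt(D)) / (2a) = (-0.23 +/- 1.432794) / (-1).
    z_1 = (-0.23 + 1.432794) / (-1) = -1.2028,   |z_1| = 1.2028.
    z_2 = (-0.23 - 1.432794) / (-1) = 1.6628,   |z_2| = 1.6628.
Moduli of all roots: 0.5000, 1.2028, 1.6628.
All moduli strictly greater than 1? No.
Verdict: Not stationary.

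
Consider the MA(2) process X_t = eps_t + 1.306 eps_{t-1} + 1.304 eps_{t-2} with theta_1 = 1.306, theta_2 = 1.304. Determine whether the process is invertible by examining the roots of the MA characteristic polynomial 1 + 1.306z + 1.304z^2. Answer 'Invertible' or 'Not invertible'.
\text{Not invertible}

The MA(q) characteristic polynomial is P(z) = 1 + 1.306z + 1.304z^2.
Invertibility requires all roots to lie outside the unit circle, i.e. |z| > 1 for every root.
Set 1 + (1.306) z + (1.304) z^2 = 0, i.e. a z^2 + b z + c = 0 with a = 1.304, b = 1.306, c = 1.
Discriminant D = b^2 - 4ac = (1.306)^2 - 4*(1.304)*1 = 1.705636 - (5.216) = -3.510364.
D < 0, so the roots are the complex-conjugate pair z = (-b +/- i sqrt(-D)) / (2a) = -0.5008 +/- 0.7184i.
For a conjugate pair |z|^2 = z * conj(z) = (product of roots) = c/a = 1/(1.304) = 0.766871, so |z| = sqrt(0.766871) = 0.8757 for both roots.
Moduli of all roots: 0.8757, 0.8757.
All moduli strictly greater than 1? No.
Verdict: Not invertible.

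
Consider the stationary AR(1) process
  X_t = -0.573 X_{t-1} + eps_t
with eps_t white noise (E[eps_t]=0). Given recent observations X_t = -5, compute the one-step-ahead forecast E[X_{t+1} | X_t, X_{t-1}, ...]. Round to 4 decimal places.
E[X_{t+1} \mid \mathcal F_t] = 2.8650

For an AR(p) model X_t = c + sum_i phi_i X_{t-i} + eps_t, the
one-step-ahead conditional mean is
  E[X_{t+1} | X_t, ...] = c + sum_i phi_i X_{t+1-i}.
Substitute known values:
  E[X_{t+1} | ...] = (-0.573) * (-5)
                   = 2.8650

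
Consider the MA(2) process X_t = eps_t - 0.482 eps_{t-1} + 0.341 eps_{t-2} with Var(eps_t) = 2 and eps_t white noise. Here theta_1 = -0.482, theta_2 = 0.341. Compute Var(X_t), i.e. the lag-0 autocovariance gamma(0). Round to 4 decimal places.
\gamma(0) = 2.6972

For an MA(q) process X_t = eps_t + sum_i theta_i eps_{t-i} with
Var(eps_t) = sigma^2, the variance is
  gamma(0) = sigma^2 * (1 + sum_i theta_i^2).
  sum_i theta_i^2 = (-0.482)^2 + (0.341)^2 = 0.232324 + 0.116281 = 0.348605.
  gamma(0) = 2 * (1 + 0.348605) = 2 * 1.348605 = 2.69721, which rounds to 2.6972.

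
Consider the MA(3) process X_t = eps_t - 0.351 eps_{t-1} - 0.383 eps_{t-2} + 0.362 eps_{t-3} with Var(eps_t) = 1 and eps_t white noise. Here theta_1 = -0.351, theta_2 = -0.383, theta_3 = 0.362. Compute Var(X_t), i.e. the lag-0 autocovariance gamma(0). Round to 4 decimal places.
\gamma(0) = 1.4009

For an MA(q) process X_t = eps_t + sum_i theta_i eps_{t-i} with
Var(eps_t) = sigma^2, the variance is
  gamma(0) = sigma^2 * (1 + sum_i theta_i^2).
  sum_i theta_i^2 = (-0.351)^2 + (-0.383)^2 + (0.362)^2 = 0.123201 + 0.146689 + 0.131044 = 0.400934.
  gamma(0) = 1 * (1 + 0.400934) = 1 * 1.400934 = 1.400934, which rounds to 1.4009.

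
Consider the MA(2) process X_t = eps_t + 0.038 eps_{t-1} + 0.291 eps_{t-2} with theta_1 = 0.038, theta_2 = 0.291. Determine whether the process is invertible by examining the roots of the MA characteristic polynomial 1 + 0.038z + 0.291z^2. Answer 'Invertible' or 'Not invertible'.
\text{Invertible}

The MA(q) characteristic polynomial is P(z) = 1 + 0.038z + 0.291z^2.
Invertibility requires all roots to lie outside the unit circle, i.e. |z| > 1 for every root.
Set 1 + (0.038) z + (0.291) z^2 = 0, i.e. a z^2 + b z + c = 0 with a = 0.291, b = 0.038, c = 1.
Discriminant D = b^2 - 4ac = (0.038)^2 - 4*(0.291)*1 = 0.001444 - (1.164) = -1.162556.
D < 0, so the roots are the complex-conjugate pair z = (-b +/- i sqrt(-D)) / (2a) = -0.0653 +/- 1.8526i.
For a conjugate pair |z|^2 = z * conj(z) = (product of roots) = c/a = 1/(0.291) = 3.436426, so |z| = sqrt(3.436426) = 1.8538 for both roots.
Moduli of all roots: 1.8538, 1.8538.
All moduli strictly greater than 1? Yes.
Verdict: Invertible.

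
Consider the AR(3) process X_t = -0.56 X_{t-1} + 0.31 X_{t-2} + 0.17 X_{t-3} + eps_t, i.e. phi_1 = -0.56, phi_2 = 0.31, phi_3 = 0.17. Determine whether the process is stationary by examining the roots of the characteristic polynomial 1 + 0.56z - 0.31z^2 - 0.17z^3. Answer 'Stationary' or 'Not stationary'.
\text{Stationary}

The AR(p) characteristic polynomial is P(z) = 1 + 0.56z - 0.31z^2 - 0.17z^3.
Stationarity requires all roots to lie outside the unit circle, i.e. |z| > 1 for every root.
Degree 3: look for a simple real root z0 first, then factor out (1 - z/z0) and solve the remaining quadratic.
Testing z0 = -2: P(-2) = 1 + (0.56)(-2) + (-0.31)(-2)^2 + (-0.17)(-2)^3
  = 1 + (-1.12) + (-1.24) + (1.36) = 0.  So z_0 = -2 is a root, |z_0| = 2.
Divide out the factor (1 + 0.5 z) = (1 - z/z0) (since 1/z0 = -0.5):
  P(z) = (1 + 0.5 z)(1 + (0.06) z + (-0.34) z^2)
  [check: z-coef 0.06 - (-0.5) = 0.56; z^2-coef -0.34 - (-0.5)(0.06) = -0.31; z^3-coef -(-0.5)(-0.34) = -0.17.]
Remaining roots from the quadratic factor 1 + (0.06) z + (-0.34) z^2:
  Set 1 + (0.06) z + (-0.34) z^2 = 0, i.e. a z^2 + b z + c = 0 with a = -0.34, b = 0.06, c = 1.
  Discriminant D = b^2 - 4ac = (0.06)^2 - 4*(-0.34)*1 = 0.0036 - (-1.36) = 1.3636.
  D >= 0, so the roots are real: z = (-b +/- sqrt(D)) / (2a) = (-0.06 +/- 1.167733) / (-0.68).
    z_1 = (-0.06 + 1.167733) / (-0.68) = -1.629,   |z_1| = 1.629.
    z_2 = (-0.06 - 1.167733) / (-0.68) = 1.8055,   |z_2| = 1.8055.
Moduli of all roots: 2.0000, 1.6290, 1.8055.
All moduli strictly greater than 1? Yes.
Verdict: Stationary.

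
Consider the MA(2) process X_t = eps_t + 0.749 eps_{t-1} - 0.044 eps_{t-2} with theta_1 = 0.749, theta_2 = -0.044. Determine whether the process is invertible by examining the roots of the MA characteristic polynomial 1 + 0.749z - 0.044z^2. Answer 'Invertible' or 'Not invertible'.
\text{Invertible}

The MA(q) characteristic polynomial is P(z) = 1 + 0.749z - 0.044z^2.
Invertibility requires all roots to lie outside the unit circle, i.e. |z| > 1 for every root.
Set 1 + (0.749) z + (-0.044) z^2 = 0, i.e. a z^2 + b z + c = 0 with a = -0.044, b = 0.749, c = 1.
Discriminant D = b^2 - 4ac = (0.749)^2 - 4*(-0.044)*1 = 0.561001 - (-0.176) = 0.737001.
D >= 0, so the roots are real: z = (-b +/- sqrt(D)) / (2a) = (-0.749 +/- 0.858488) / (-0.088).
  z_1 = (-0.749 + 0.858488) / (-0.088) = -1.2442,   |z_1| = 1.2442.
  z_2 = (-0.749 - 0.858488) / (-0.088) = 18.2669,   |z_2| = 18.2669.
Moduli of all roots: 1.2442, 18.2669.
All moduli strictly greater than 1? Yes.
Verdict: Invertible.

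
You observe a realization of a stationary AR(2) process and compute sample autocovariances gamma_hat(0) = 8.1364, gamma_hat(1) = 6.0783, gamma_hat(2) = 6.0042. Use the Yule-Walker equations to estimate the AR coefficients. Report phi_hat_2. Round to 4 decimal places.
\hat\phi_{2} = 0.4070

The Yule-Walker equations for an AR(p) process read, in matrix form,
  Gamma_p phi = r_p,   with   (Gamma_p)_{ij} = gamma(|i - j|),
                       (r_p)_i = gamma(i),   i,j = 1..p.
Substitute the sample gammas (Toeplitz matrix and right-hand side of size 2):
  Gamma_p = [[8.1364, 6.0783], [6.0783, 8.1364]]
  r_p     = [6.0783, 6.0042]
Written out:
  8.1364 phi_1 + 6.0783 phi_2 = 6.0783
  6.0783 phi_1 + 8.1364 phi_2 = 6.0042
Solve by Cramer's rule:
  det = gamma(0)^2 - gamma(1)^2 = (8.1364)^2 - (6.0783)^2 = 66.20100496 - 36.94573089 = 29.25527407
  phi_hat_1 = [gamma(1) gamma(0) - gamma(1) gamma(2)] / det = [(6.0783)(8.1364) - (6.0783)(6.0042)] / 29.25527407 = 12.96015126 / 29.25527407 = 0.443
  phi_hat_2 = [gamma(0) gamma(2) - gamma(1)^2] / det = [(8.1364)(6.0042) - (6.0783)^2] / 29.25527407 = 11.90684199 / 29.25527407 = 0.407
So phi_hat = [0.4430, 0.4070].
Therefore phi_hat_2 = 0.4070.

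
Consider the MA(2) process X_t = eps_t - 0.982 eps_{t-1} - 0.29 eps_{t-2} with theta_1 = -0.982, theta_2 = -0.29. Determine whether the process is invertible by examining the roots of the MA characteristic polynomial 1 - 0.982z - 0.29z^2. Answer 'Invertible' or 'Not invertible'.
\text{Not invertible}

The MA(q) characteristic polynomial is P(z) = 1 - 0.982z - 0.29z^2.
Invertibility requires all roots to lie outside the unit circle, i.e. |z| > 1 for every root.
Set 1 + (-0.982) z + (-0.29) z^2 = 0, i.e. a z^2 + b z + c = 0 with a = -0.29, b = -0.982, c = 1.
Discriminant D = b^2 - 4ac = (-0.982)^2 - 4*(-0.29)*1 = 0.964324 - (-1.16) = 2.124324.
D >= 0, so the roots are real: z = (-b +/- sqrt(D)) / (2a) = (0.982 +/- 1.457506) / (-0.58).
  z_1 = (0.982 + 1.457506) / (-0.58) = -4.206,   |z_1| = 4.206.
  z_2 = (0.982 - 1.457506) / (-0.58) = 0.8198,   |z_2| = 0.8198.
Moduli of all roots: 4.2060, 0.8198.
All moduli strictly greater than 1? No.
Verdict: Not invertible.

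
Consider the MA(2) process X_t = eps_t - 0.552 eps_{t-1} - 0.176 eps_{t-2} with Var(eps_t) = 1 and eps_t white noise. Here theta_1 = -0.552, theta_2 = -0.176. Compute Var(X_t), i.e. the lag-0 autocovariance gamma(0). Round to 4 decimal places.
\gamma(0) = 1.3357

For an MA(q) process X_t = eps_t + sum_i theta_i eps_{t-i} with
Var(eps_t) = sigma^2, the variance is
  gamma(0) = sigma^2 * (1 + sum_i theta_i^2).
  sum_i theta_i^2 = (-0.552)^2 + (-0.176)^2 = 0.304704 + 0.030976 = 0.33568.
  gamma(0) = 1 * (1 + 0.33568) = 1 * 1.33568 = 1.33568, which rounds to 1.3357.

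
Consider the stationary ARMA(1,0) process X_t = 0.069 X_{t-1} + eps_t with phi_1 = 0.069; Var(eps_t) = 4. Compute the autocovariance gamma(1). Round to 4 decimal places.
\gamma(1) = 0.2773

Multiply the model equation by X_{t-k} and take expectations. With theta_0 = psi_0 = 1 and psi_j the MA(infinity) weights, this gives
  gamma(k) - sum_i phi_i gamma(k-i) = c_k,
  c_k = sigma^2 * sum_{j=k..q} theta_j psi_{j-k}   (c_k = 0 for k > q),
using gamma(-m) = gamma(m).
Pure AR (q = 0): c_0 = sigma^2 = 4, c_k = 0 for k >= 1.
Equations for k = 0 and k = 1 (AR order 1):
  gamma(0) = phi_1 gamma(1) + c_0
  gamma(1) = phi_1 gamma(0) + c_1
Substituting the second into the first: gamma(0) (1 - phi_1^2) = c_0 + phi_1 c_1, so
  gamma(0) = c_0 / (1 - phi_1^2) = 4 / (1 - (0.069)^2) = 4 / 0.995239 = 4.019135.
  gamma(1) = phi_1 gamma(0) = (0.069)(4.019135) = 0.27732.
Therefore gamma(1) = 0.2773 (to 4 decimal places).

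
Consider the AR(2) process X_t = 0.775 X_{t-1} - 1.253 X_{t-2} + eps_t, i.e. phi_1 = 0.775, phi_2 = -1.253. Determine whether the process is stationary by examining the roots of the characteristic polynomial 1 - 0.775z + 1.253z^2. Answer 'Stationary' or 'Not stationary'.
\text{Not stationary}

The AR(p) characteristic polynomial is P(z) = 1 - 0.775z + 1.253z^2.
Stationarity requires all roots to lie outside the unit circle, i.e. |z| > 1 for every root.
Set 1 + (-0.775) z + (1.253) z^2 = 0, i.e. a z^2 + b z + c = 0 with a = 1.253, b = -0.775, c = 1.
Discriminant D = b^2 - 4ac = (-0.775)^2 - 4*(1.253)*1 = 0.600625 - (5.012) = -4.411375.
D < 0, so the roots are the complex-conjugate pair z = (-b +/- i sqrt(-D)) / (2a) = 0.3093 +/- 0.8381i.
For a conjugate pair |z|^2 = z * conj(z) = (product of roots) = c/a = 1/(1.253) = 0.798085, so |z| = sqrt(0.798085) = 0.8934 for both roots.
Moduli of all roots: 0.8934, 0.8934.
All moduli strictly greater than 1? No.
Verdict: Not stationary.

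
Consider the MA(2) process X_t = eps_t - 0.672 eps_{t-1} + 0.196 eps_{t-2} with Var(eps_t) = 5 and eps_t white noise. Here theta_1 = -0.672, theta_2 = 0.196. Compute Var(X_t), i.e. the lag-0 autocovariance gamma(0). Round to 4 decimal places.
\gamma(0) = 7.4500

For an MA(q) process X_t = eps_t + sum_i theta_i eps_{t-i} with
Var(eps_t) = sigma^2, the variance is
  gamma(0) = sigma^2 * (1 + sum_i theta_i^2).
  sum_i theta_i^2 = (-0.672)^2 + (0.196)^2 = 0.451584 + 0.038416 = 0.49.
  gamma(0) = 5 * (1 + 0.49) = 5 * 1.49 = 7.45, which rounds to 7.4500.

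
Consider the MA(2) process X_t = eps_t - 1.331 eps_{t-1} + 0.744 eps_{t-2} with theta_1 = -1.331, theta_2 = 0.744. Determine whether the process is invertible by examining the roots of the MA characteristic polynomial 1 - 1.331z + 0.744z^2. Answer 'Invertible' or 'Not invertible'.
\text{Invertible}

The MA(q) characteristic polynomial is P(z) = 1 - 1.331z + 0.744z^2.
Invertibility requires all roots to lie outside the unit circle, i.e. |z| > 1 for every root.
Set 1 + (-1.331) z + (0.744) z^2 = 0, i.e. a z^2 + b z + c = 0 with a = 0.744, b = -1.331, c = 1.
Discriminant D = b^2 - 4ac = (-1.331)^2 - 4*(0.744)*1 = 1.771561 - (2.976) = -1.204439.
D < 0, so the roots are the complex-conjugate pair z = (-b +/- i sqrt(-D)) / (2a) = 0.8945 +/- 0.7375i.
For a conjugate pair |z|^2 = z * conj(z) = (product of roots) = c/a = 1/(0.744) = 1.344086, so |z| = sqrt(1.344086) = 1.1593 for both roots.
Moduli of all roots: 1.1593, 1.1593.
All moduli strictly greater than 1? Yes.
Verdict: Invertible.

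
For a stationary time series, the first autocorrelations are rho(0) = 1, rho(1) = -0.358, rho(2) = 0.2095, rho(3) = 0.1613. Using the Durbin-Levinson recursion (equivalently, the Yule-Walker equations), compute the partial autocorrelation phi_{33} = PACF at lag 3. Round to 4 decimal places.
\phi_{33} = 0.3040

The PACF at lag k is phi_{kk}, the last component of the solution
to the Yule-Walker system G_k phi = r_k where
  (G_k)_{ij} = rho(|i - j|), (r_k)_i = rho(i), i,j = 1..k.
Equivalently, Durbin-Levinson gives phi_{kk} iteratively:
  phi_{11} = rho(1)
  phi_{kk} = [rho(k) - sum_{j=1..k-1} phi_{k-1,j} rho(k-j)]
            / [1 - sum_{j=1..k-1} phi_{k-1,j} rho(j)],
  phi_{k,j} = phi_{k-1,j} - phi_{kk} phi_{k-1,k-j},  j = 1..k-1.
Step k = 1:
  phi_11 = rho(1) = -0.358.
Step k = 2:
  phi_22 = [rho(2) - phi_11 rho(1)] / [1 - phi_11 rho(1)] = [0.2095 - (-0.358)(-0.358)] / [1 - (-0.358)(-0.358)]
         = 0.081336 / 0.871836 = 0.093293.
  Update: phi_21 = phi_11 - phi_22 phi_11 = -0.358 - (0.093293)(-0.358) = -0.324601.
Step k = 3:
  phi_33 = [rho(3) - phi_21 rho(2) - phi_22 rho(1)] / [1 - phi_21 rho(1) - phi_22 rho(2)]
    numerator   = 0.1613 - (-0.324601)(0.2095) - (0.093293)(-0.358) = 0.26270276
    denominator = 1 - (-0.324601)(-0.358) - (0.093293)(0.2095) = 0.86424794
  phi_33 = 0.26270276 / 0.86424794 = 0.304.
Therefore phi_{33} = 0.3040.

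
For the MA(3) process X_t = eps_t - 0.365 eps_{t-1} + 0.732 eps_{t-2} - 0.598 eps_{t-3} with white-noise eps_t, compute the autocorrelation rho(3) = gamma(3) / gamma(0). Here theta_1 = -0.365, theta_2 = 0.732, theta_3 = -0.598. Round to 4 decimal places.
\rho(3) = -0.2951

For an MA(q) process with theta_0 = 1, the autocovariance is
  gamma(k) = sigma^2 * sum_{i=0..q-k} theta_i * theta_{i+k},
and rho(k) = gamma(k) / gamma(0). Sigma^2 cancels.
  numerator   = (1)*(-0.598) = -0.598.
  denominator = (1)^2 + (-0.365)^2 + (0.732)^2 + (-0.598)^2 = 2.026653.
  rho(3) = -0.598 / 2.026653 = -0.2951.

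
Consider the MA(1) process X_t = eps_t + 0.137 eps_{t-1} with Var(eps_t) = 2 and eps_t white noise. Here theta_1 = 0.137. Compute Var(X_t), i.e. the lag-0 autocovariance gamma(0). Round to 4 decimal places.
\gamma(0) = 2.0375

For an MA(q) process X_t = eps_t + sum_i theta_i eps_{t-i} with
Var(eps_t) = sigma^2, the variance is
  gamma(0) = sigma^2 * (1 + sum_i theta_i^2).
  sum_i theta_i^2 = (0.137)^2 = 0.018769.
  gamma(0) = 2 * (1 + 0.018769) = 2 * 1.018769 = 2.037538, which rounds to 2.0375.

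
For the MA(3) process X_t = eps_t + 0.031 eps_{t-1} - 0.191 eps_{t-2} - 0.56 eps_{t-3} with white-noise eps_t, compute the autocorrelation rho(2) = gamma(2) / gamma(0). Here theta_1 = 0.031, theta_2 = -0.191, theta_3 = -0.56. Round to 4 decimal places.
\rho(2) = -0.1542

For an MA(q) process with theta_0 = 1, the autocovariance is
  gamma(k) = sigma^2 * sum_{i=0..q-k} theta_i * theta_{i+k},
and rho(k) = gamma(k) / gamma(0). Sigma^2 cancels.
  numerator   = (1)*(-0.191) + (0.031)*(-0.56) = -0.20836.
  denominator = (1)^2 + (0.031)^2 + (-0.191)^2 + (-0.56)^2 = 1.351042.
  rho(2) = -0.20836 / 1.351042 = -0.1542.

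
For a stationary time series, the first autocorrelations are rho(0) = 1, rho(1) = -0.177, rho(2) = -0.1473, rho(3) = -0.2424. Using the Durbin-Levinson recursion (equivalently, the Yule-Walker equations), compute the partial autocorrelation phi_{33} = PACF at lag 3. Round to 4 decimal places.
\phi_{33} = -0.3269

The PACF at lag k is phi_{kk}, the last component of the solution
to the Yule-Walker system G_k phi = r_k where
  (G_k)_{ij} = rho(|i - j|), (r_k)_i = rho(i), i,j = 1..k.
Equivalently, Durbin-Levinson gives phi_{kk} iteratively:
  phi_{11} = rho(1)
  phi_{kk} = [rho(k) - sum_{j=1..k-1} phi_{k-1,j} rho(k-j)]
            / [1 - sum_{j=1..k-1} phi_{k-1,j} rho(j)],
  phi_{k,j} = phi_{k-1,j} - phi_{kk} phi_{k-1,k-j},  j = 1..k-1.
Step k = 1:
  phi_11 = rho(1) = -0.177.
Step k = 2:
  phi_22 = [rho(2) - phi_11 rho(1)] / [1 - phi_11 rho(1)] = [-0.1473 - (-0.177)(-0.177)] / [1 - (-0.177)(-0.177)]
         = -0.178629 / 0.968671 = -0.184406.
  Update: phi_21 = phi_11 - phi_22 phi_11 = -0.177 - (-0.184406)(-0.177) = -0.20964.
Step k = 3:
  phi_33 = [rho(3) - phi_21 rho(2) - phi_22 rho(1)] / [1 - phi_21 rho(1) - phi_22 rho(2)]
    numerator   = -0.2424 - (-0.20964)(-0.1473) - (-0.184406)(-0.177) = -0.30591987
    denominator = 1 - (-0.20964)(-0.177) - (-0.184406)(-0.1473) = 0.93573069
  phi_33 = -0.30591987 / 0.93573069 = -0.3269.
Therefore phi_{33} = -0.3269.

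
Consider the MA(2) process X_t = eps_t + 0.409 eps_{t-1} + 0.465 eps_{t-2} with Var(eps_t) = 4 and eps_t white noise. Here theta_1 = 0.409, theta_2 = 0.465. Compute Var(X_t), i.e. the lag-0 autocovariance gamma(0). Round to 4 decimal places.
\gamma(0) = 5.5340

For an MA(q) process X_t = eps_t + sum_i theta_i eps_{t-i} with
Var(eps_t) = sigma^2, the variance is
  gamma(0) = sigma^2 * (1 + sum_i theta_i^2).
  sum_i theta_i^2 = (0.409)^2 + (0.465)^2 = 0.167281 + 0.216225 = 0.383506.
  gamma(0) = 4 * (1 + 0.383506) = 4 * 1.383506 = 5.534024, which rounds to 5.5340.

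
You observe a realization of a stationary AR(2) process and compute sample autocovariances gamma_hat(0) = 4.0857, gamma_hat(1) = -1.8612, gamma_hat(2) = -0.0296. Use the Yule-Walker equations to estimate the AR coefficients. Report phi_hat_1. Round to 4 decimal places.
\hat\phi_{1} = -0.5790

The Yule-Walker equations for an AR(p) process read, in matrix form,
  Gamma_p phi = r_p,   with   (Gamma_p)_{ij} = gamma(|i - j|),
                       (r_p)_i = gamma(i),   i,j = 1..p.
Substitute the sample gammas (Toeplitz matrix and right-hand side of size 2):
  Gamma_p = [[4.0857, -1.8612], [-1.8612, 4.0857]]
  r_p     = [-1.8612, -0.0296]
Written out:
  4.0857 phi_1 - 1.8612 phi_2 = -1.8612
  -1.8612 phi_1 + 4.0857 phi_2 = -0.0296
Solve by Cramer's rule:
  det = gamma(0)^2 - gamma(1)^2 = (4.0857)^2 - (-1.8612)^2 = 16.69294449 - 3.46406544 = 13.22887905
  phi_hat_1 = [gamma(1) gamma(0) - gamma(1) gamma(2)] / det = [(-1.8612)(4.0857) - (-1.8612)(-0.0296)] / 13.22887905 = -7.65939636 / 13.22887905 = -0.579
  phi_hat_2 = [gamma(0) gamma(2) - gamma(1)^2] / det = [(4.0857)(-0.0296) - (-1.8612)^2] / 13.22887905 = -3.58500216 / 13.22887905 = -0.271
So phi_hat = [-0.5790, -0.2710].
Therefore phi_hat_1 = -0.5790.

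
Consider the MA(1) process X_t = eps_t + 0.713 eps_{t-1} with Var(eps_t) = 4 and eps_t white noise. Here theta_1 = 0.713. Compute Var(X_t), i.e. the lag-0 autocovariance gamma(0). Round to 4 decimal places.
\gamma(0) = 6.0335

For an MA(q) process X_t = eps_t + sum_i theta_i eps_{t-i} with
Var(eps_t) = sigma^2, the variance is
  gamma(0) = sigma^2 * (1 + sum_i theta_i^2).
  sum_i theta_i^2 = (0.713)^2 = 0.508369.
  gamma(0) = 4 * (1 + 0.508369) = 4 * 1.508369 = 6.033476, which rounds to 6.0335.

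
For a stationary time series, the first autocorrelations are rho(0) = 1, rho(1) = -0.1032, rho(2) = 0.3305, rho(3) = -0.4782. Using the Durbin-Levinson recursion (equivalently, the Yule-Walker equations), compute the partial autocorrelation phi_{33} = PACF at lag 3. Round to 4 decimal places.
\phi_{33} = -0.4761

The PACF at lag k is phi_{kk}, the last component of the solution
to the Yule-Walker system G_k phi = r_k where
  (G_k)_{ij} = rho(|i - j|), (r_k)_i = rho(i), i,j = 1..k.
Equivalently, Durbin-Levinson gives phi_{kk} iteratively:
  phi_{11} = rho(1)
  phi_{kk} = [rho(k) - sum_{j=1..k-1} phi_{k-1,j} rho(k-j)]
            / [1 - sum_{j=1..k-1} phi_{k-1,j} rho(j)],
  phi_{k,j} = phi_{k-1,j} - phi_{kk} phi_{k-1,k-j},  j = 1..k-1.
Step k = 1:
  phi_11 = rho(1) = -0.1032.
Step k = 2:
  phi_22 = [rho(2) - phi_11 rho(1)] / [1 - phi_11 rho(1)] = [0.3305 - (-0.1032)(-0.1032)] / [1 - (-0.1032)(-0.1032)]
         = 0.31984976 / 0.98934976 = 0.323293.
  Update: phi_21 = phi_11 - phi_22 phi_11 = -0.1032 - (0.323293)(-0.1032) = -0.069836.
Step k = 3:
  phi_33 = [rho(3) - phi_21 rho(2) - phi_22 rho(1)] / [1 - phi_21 rho(1) - phi_22 rho(2)]
    numerator   = -0.4782 - (-0.069836)(0.3305) - (0.323293)(-0.1032) = -0.42175532
    denominator = 1 - (-0.069836)(-0.1032) - (0.323293)(0.3305) = 0.8859446
  phi_33 = -0.42175532 / 0.8859446 = -0.4761.
Therefore phi_{33} = -0.4761.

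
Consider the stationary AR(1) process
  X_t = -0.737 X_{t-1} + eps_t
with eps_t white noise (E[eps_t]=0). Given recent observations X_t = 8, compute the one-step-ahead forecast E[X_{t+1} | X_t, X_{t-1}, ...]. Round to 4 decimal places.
E[X_{t+1} \mid \mathcal F_t] = -5.8960

For an AR(p) model X_t = c + sum_i phi_i X_{t-i} + eps_t, the
one-step-ahead conditional mean is
  E[X_{t+1} | X_t, ...] = c + sum_i phi_i X_{t+1-i}.
Substitute known values:
  E[X_{t+1} | ...] = (-0.737) * (8)
                   = -5.8960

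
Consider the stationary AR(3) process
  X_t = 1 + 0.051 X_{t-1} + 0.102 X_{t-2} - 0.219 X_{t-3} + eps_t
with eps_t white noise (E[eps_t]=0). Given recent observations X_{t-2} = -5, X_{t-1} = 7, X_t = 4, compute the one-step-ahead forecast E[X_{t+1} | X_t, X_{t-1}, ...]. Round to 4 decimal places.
E[X_{t+1} \mid \mathcal F_t] = 3.0130

For an AR(p) model X_t = c + sum_i phi_i X_{t-i} + eps_t, the
one-step-ahead conditional mean is
  E[X_{t+1} | X_t, ...] = c + sum_i phi_i X_{t+1-i}.
Substitute known values:
  E[X_{t+1} | ...] = 1 + (0.051) * (4) + (0.102) * (7) + (-0.219) * (-5)
                   = 3.0130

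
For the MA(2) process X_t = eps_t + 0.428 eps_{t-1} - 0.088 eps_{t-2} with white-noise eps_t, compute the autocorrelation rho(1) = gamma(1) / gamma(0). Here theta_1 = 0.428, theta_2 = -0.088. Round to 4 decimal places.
\rho(1) = 0.3278

For an MA(q) process with theta_0 = 1, the autocovariance is
  gamma(k) = sigma^2 * sum_{i=0..q-k} theta_i * theta_{i+k},
and rho(k) = gamma(k) / gamma(0). Sigma^2 cancels.
  numerator   = (1)*(0.428) + (0.428)*(-0.088) = 0.390336.
  denominator = (1)^2 + (0.428)^2 + (-0.088)^2 = 1.190928.
  rho(1) = 0.390336 / 1.190928 = 0.3278.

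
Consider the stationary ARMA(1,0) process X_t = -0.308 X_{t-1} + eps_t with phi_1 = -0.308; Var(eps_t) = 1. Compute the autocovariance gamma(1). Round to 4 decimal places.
\gamma(1) = -0.3403

Multiply the model equation by X_{t-k} and take expectations. With theta_0 = psi_0 = 1 and psi_j the MA(infinity) weights, this gives
  gamma(k) - sum_i phi_i gamma(k-i) = c_k,
  c_k = sigma^2 * sum_{j=k..q} theta_j psi_{j-k}   (c_k = 0 for k > q),
using gamma(-m) = gamma(m).
Pure AR (q = 0): c_0 = sigma^2 = 1, c_k = 0 for k >= 1.
Equations for k = 0 and k = 1 (AR order 1):
  gamma(0) = phi_1 gamma(1) + c_0
  gamma(1) = phi_1 gamma(0) + c_1
Substituting the second into the first: gamma(0) (1 - phi_1^2) = c_0 + phi_1 c_1, so
  gamma(0) = c_0 / (1 - phi_1^2) = 1 / (1 - (-0.308)^2) = 1 / 0.905136 = 1.104806.
  gamma(1) = phi_1 gamma(0) = (-0.308)(1.104806) = -0.34028.
Therefore gamma(1) = -0.3403 (to 4 decimal places).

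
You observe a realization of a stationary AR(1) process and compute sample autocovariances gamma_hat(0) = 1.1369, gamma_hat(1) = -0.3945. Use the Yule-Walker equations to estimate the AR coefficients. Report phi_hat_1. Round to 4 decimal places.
\hat\phi_{1} = -0.3470

The Yule-Walker equations for an AR(p) process read, in matrix form,
  Gamma_p phi = r_p,   with   (Gamma_p)_{ij} = gamma(|i - j|),
                       (r_p)_i = gamma(i),   i,j = 1..p.
Substitute the sample gammas (Toeplitz matrix and right-hand side of size 1):
  Gamma_p = [[1.1369]]
  r_p     = [-0.3945]
With p = 1 this is the single equation gamma(0) phi_1 = gamma(1):
  phi_hat_1 = gamma(1) / gamma(0) = -0.3945 / 1.1369 = -0.3470.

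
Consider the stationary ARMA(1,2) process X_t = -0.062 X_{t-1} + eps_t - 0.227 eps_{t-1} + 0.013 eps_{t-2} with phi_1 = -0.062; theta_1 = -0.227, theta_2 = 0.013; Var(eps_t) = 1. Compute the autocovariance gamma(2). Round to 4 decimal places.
\gamma(2) = 0.0315

Multiply the model equation by X_{t-k} and take expectations. With theta_0 = psi_0 = 1 and psi_j the MA(infinity) weights, this gives
  gamma(k) - sum_i phi_i gamma(k-i) = c_k,
  c_k = sigma^2 * sum_{j=k..q} theta_j psi_{j-k}   (c_k = 0 for k > q),
using gamma(-m) = gamma(m).
psi-weights needed (psi_j = theta_j + sum_i phi_i psi_{j-i}):
  psi_1 = theta_1 + phi_1 = -0.227 + (-0.062) = -0.289
  psi_2 = theta_2 + phi_1 psi_1 = 0.013 + (-0.062)(-0.289) = 0.030918
Right-hand sides:
  c_0 = sigma^2 (1 + theta_1 psi_1 + theta_2 psi_2) = 1 * (1 + (-0.227)(-0.289) + (0.013)(0.030918)) = 1 * 1.066005 = 1.066005
  c_1 = sigma^2 (theta_1 + theta_2 psi_1) = 1 * (-0.227 + (0.013)(-0.289)) = -0.230757
  c_2 = sigma^2 theta_2 = 1 * (0.013) = 0.013
Equations for k = 0 and k = 1 (AR order 1):
  gamma(0) = phi_1 gamma(1) + c_0
  gamma(1) = phi_1 gamma(0) + c_1
Substituting the second into the first: gamma(0) (1 - phi_1^2) = c_0 + phi_1 c_1, so
  gamma(0) = (c_0 + phi_1 c_1) / (1 - phi_1^2) = (1.066005 + (-0.062)(-0.230757)) / (1 - (-0.062)^2) = 1.080312 / 0.996156 = 1.084481.
  gamma(1) = phi_1 gamma(0) + c_1 = (-0.062)(1.084481) + (-0.230757) = -0.297995.
For k = 2: gamma(2) = phi_1 gamma(1) + c_2
  = (-0.062)(-0.297995) + (0.013) = 0.031476.
Therefore gamma(2) = 0.0315 (to 4 decimal places).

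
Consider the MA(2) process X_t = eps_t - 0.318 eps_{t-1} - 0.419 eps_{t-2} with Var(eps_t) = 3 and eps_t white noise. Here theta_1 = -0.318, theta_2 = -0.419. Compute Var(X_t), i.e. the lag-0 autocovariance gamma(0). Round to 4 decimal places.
\gamma(0) = 3.8301

For an MA(q) process X_t = eps_t + sum_i theta_i eps_{t-i} with
Var(eps_t) = sigma^2, the variance is
  gamma(0) = sigma^2 * (1 + sum_i theta_i^2).
  sum_i theta_i^2 = (-0.318)^2 + (-0.419)^2 = 0.101124 + 0.175561 = 0.276685.
  gamma(0) = 3 * (1 + 0.276685) = 3 * 1.276685 = 3.830055, which rounds to 3.8301.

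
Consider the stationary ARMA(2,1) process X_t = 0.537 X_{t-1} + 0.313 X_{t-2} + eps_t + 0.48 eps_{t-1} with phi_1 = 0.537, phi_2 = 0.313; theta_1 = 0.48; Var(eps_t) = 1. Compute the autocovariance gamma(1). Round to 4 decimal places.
\gamma(1) = 5.1111

Multiply the model equation by X_{t-k} and take expectations. With theta_0 = psi_0 = 1 and psi_j the MA(infinity) weights, this gives
  gamma(k) - sum_i phi_i gamma(k-i) = c_k,
  c_k = sigma^2 * sum_{j=k..q} theta_j psi_{j-k}   (c_k = 0 for k > q),
using gamma(-m) = gamma(m).
psi-weights needed (psi_j = theta_j + sum_i phi_i psi_{j-i}):
  psi_1 = theta_1 + phi_1 = 0.48 + (0.537) = 1.017
Right-hand sides:
  c_0 = sigma^2 (1 + theta_1 psi_1) = 1 * (1 + (0.48)(1.017)) = 1 * 1.48816 = 1.48816
  c_1 = sigma^2 theta_1 = 1 * (0.48) = 0.48
  c_2 = 0
Equations for k = 0, 1, 2 (AR order 2, c_2 = 0):
  (E0) gamma(0) = phi_1 gamma(1) + phi_2 gamma(2) + c_0
  (E1) gamma(1) = phi_1 gamma(0) + phi_2 gamma(1) + c_1
  (E2) gamma(2) = phi_1 gamma(1) + phi_2 gamma(0)
From (E1): gamma(1) = A gamma(0) + B with
  A = phi_1 / (1 - phi_2) = 0.537 / 0.687 = 0.781659,   B = c_1 / (1 - phi_2) = 0.48 / 0.687 = 0.69869.
Insert (E2) into (E0): gamma(0) (1 - phi_2^2) = phi_1 (1 + phi_2) gamma(1) + c_0.
  phi_1 (1 + phi_2) = (0.537)(1.313) = 0.705081,   1 - phi_2^2 = 0.902031.
Replace gamma(1) by A gamma(0) + B and collect gamma(0):
  gamma(0) [0.902031 - (0.705081)(0.781659)] = (0.705081)(0.69869) + 1.48816
  gamma(0) * 0.350898 = 1.980793
  gamma(0) = 1.980793 / 0.350898 = 5.644928.
  gamma(1) = A gamma(0) + B = (0.781659)(5.644928) + (0.69869) = 5.111101.
Therefore gamma(1) = 5.1111 (to 4 decimal places).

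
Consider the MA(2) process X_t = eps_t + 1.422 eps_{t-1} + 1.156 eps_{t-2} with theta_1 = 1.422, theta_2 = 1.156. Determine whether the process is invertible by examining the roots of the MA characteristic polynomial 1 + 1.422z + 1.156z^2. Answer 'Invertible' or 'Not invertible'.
\text{Not invertible}

The MA(q) characteristic polynomial is P(z) = 1 + 1.422z + 1.156z^2.
Invertibility requires all roots to lie outside the unit circle, i.e. |z| > 1 for every root.
Set 1 + (1.422) z + (1.156) z^2 = 0, i.e. a z^2 + b z + c = 0 with a = 1.156, b = 1.422, c = 1.
Discriminant D = b^2 - 4ac = (1.422)^2 - 4*(1.156)*1 = 2.022084 - (4.624) = -2.601916.
D < 0, so the roots are the complex-conjugate pair z = (-b +/- i sqrt(-D)) / (2a) = -0.6151 +/- 0.6977i.
For a conjugate pair |z|^2 = z * conj(z) = (product of roots) = c/a = 1/(1.156) = 0.865052, so |z| = sqrt(0.865052) = 0.9301 for both roots.
Moduli of all roots: 0.9301, 0.9301.
All moduli strictly greater than 1? No.
Verdict: Not invertible.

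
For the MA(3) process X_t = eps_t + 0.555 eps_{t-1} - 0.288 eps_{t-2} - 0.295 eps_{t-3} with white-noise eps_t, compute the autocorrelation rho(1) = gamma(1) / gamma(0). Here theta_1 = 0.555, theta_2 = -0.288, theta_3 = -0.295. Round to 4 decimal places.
\rho(1) = 0.3248

For an MA(q) process with theta_0 = 1, the autocovariance is
  gamma(k) = sigma^2 * sum_{i=0..q-k} theta_i * theta_{i+k},
and rho(k) = gamma(k) / gamma(0). Sigma^2 cancels.
  numerator   = (1)*(0.555) + (0.555)*(-0.288) + (-0.288)*(-0.295) = 0.48012.
  denominator = (1)^2 + (0.555)^2 + (-0.288)^2 + (-0.295)^2 = 1.477994.
  rho(1) = 0.48012 / 1.477994 = 0.3248.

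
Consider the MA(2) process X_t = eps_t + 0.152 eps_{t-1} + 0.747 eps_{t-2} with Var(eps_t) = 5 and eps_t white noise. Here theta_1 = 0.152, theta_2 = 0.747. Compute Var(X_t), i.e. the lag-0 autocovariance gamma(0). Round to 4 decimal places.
\gamma(0) = 7.9056

For an MA(q) process X_t = eps_t + sum_i theta_i eps_{t-i} with
Var(eps_t) = sigma^2, the variance is
  gamma(0) = sigma^2 * (1 + sum_i theta_i^2).
  sum_i theta_i^2 = (0.152)^2 + (0.747)^2 = 0.023104 + 0.558009 = 0.581113.
  gamma(0) = 5 * (1 + 0.581113) = 5 * 1.581113 = 7.905565, which rounds to 7.9056.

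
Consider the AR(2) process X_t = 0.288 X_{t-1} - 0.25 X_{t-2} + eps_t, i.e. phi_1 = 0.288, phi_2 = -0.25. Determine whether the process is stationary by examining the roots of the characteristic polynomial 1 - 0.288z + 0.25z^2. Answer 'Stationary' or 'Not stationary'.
\text{Stationary}

The AR(p) characteristic polynomial is P(z) = 1 - 0.288z + 0.25z^2.
Stationarity requires all roots to lie outside the unit circle, i.e. |z| > 1 for every root.
Set 1 + (-0.288) z + (0.25) z^2 = 0, i.e. a z^2 + b z + c = 0 with a = 0.25, b = -0.288, c = 1.
Discriminant D = b^2 - 4ac = (-0.288)^2 - 4*(0.25)*1 = 0.082944 - (1) = -0.917056.
D < 0, so the roots are the complex-conjugate pair z = (-b +/- i sqrt(-D)) / (2a) = 0.576 +/- 1.9153i.
For a conjugate pair |z|^2 = z * conj(z) = (product of roots) = c/a = 1/(0.25) = 4, so |z| = sqrt(4) = 2 for both roots.
Moduli of all roots: 2.0000, 2.0000.
All moduli strictly greater than 1? Yes.
Verdict: Stationary.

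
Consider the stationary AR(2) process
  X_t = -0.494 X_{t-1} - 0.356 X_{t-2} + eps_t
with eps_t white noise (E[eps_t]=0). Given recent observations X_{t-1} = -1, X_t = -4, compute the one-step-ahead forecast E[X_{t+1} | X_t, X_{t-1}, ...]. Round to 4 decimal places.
E[X_{t+1} \mid \mathcal F_t] = 2.3320

For an AR(p) model X_t = c + sum_i phi_i X_{t-i} + eps_t, the
one-step-ahead conditional mean is
  E[X_{t+1} | X_t, ...] = c + sum_i phi_i X_{t+1-i}.
Substitute known values:
  E[X_{t+1} | ...] = (-0.494) * (-4) + (-0.356) * (-1)
                   = 2.3320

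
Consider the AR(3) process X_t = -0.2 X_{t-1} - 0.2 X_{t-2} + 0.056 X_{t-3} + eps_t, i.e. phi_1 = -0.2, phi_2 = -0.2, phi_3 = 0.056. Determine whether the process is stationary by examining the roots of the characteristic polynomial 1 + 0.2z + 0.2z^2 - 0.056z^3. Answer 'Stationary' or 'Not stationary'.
\text{Stationary}

The AR(p) characteristic polynomial is P(z) = 1 + 0.2z + 0.2z^2 - 0.056z^3.
Stationarity requires all roots to lie outside the unit circle, i.e. |z| > 1 for every root.
Degree 3: look for a simple real root z0 first, then factor out (1 - z/z0) and solve the remaining quadratic.
Testing z0 = 5: P(5) = 1 + (0.2)(5) + (0.2)(5)^2 + (-0.056)(5)^3
  = 1 + (1) + (5) + (-7) = 0.  So z_0 = 5 is a root, |z_0| = 5.
Divide out the factor (1 - 0.2 z) = (1 - z/z0) (since 1/z0 = 0.2):
  P(z) = (1 - 0.2 z)(1 + (0.4) z + (0.28) z^2)
  [check: z-coef 0.4 - (0.2) = 0.2; z^2-coef 0.28 - (0.2)(0.4) = 0.2; z^3-coef -(0.2)(0.28) = -0.056.]
Remaining roots from the quadratic factor 1 + (0.4) z + (0.28) z^2:
  Set 1 + (0.4) z + (0.28) z^2 = 0, i.e. a z^2 + b z + c = 0 with a = 0.28, b = 0.4, c = 1.
  Discriminant D = b^2 - 4ac = (0.4)^2 - 4*(0.28)*1 = 0.16 - (1.12) = -0.96.
  D < 0, so the roots are the complex-conjugate pair z = (-b +/- i sqrt(-D)) / (2a) = -0.7143 +/- 1.7496i.
  For a conjugate pair |z|^2 = z * conj(z) = (product of roots) = c/a = 1/(0.28) = 3.571429, so |z| = sqrt(3.571429) = 1.8898 for both roots.
Moduli of all roots: 5.0000, 1.8898, 1.8898.
All moduli strictly greater than 1? Yes.
Verdict: Stationary.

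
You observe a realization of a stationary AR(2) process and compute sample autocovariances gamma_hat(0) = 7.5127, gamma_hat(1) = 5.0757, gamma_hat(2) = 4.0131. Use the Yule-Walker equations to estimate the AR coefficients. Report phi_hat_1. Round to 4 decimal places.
\hat\phi_{1} = 0.5790

The Yule-Walker equations for an AR(p) process read, in matrix form,
  Gamma_p phi = r_p,   with   (Gamma_p)_{ij} = gamma(|i - j|),
                       (r_p)_i = gamma(i),   i,j = 1..p.
Substitute the sample gammas (Toeplitz matrix and right-hand side of size 2):
  Gamma_p = [[7.5127, 5.0757], [5.0757, 7.5127]]
  r_p     = [5.0757, 4.0131]
Written out:
  7.5127 phi_1 + 5.0757 phi_2 = 5.0757
  5.0757 phi_1 + 7.5127 phi_2 = 4.0131
Solve by Cramer's rule:
  det = gamma(0)^2 - gamma(1)^2 = (7.5127)^2 - (5.0757)^2 = 56.44066129 - 25.76273049 = 30.6779308
  phi_hat_1 = [gamma(1) gamma(0) - gamma(1) gamma(2)] / det = [(5.0757)(7.5127) - (5.0757)(4.0131)] / 30.6779308 = 17.76291972 / 30.6779308 = 0.579
  phi_hat_2 = [gamma(0) gamma(2) - gamma(1)^2] / det = [(7.5127)(4.0131) - (5.0757)^2] / 30.6779308 = 4.38648588 / 30.6779308 = 0.143
So phi_hat = [0.5790, 0.1430].
Therefore phi_hat_1 = 0.5790.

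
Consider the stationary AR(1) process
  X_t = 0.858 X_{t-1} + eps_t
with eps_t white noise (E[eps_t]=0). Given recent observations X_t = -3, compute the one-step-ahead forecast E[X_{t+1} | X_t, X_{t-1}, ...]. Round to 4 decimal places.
E[X_{t+1} \mid \mathcal F_t] = -2.5740

For an AR(p) model X_t = c + sum_i phi_i X_{t-i} + eps_t, the
one-step-ahead conditional mean is
  E[X_{t+1} | X_t, ...] = c + sum_i phi_i X_{t+1-i}.
Substitute known values:
  E[X_{t+1} | ...] = (0.858) * (-3)
                   = -2.5740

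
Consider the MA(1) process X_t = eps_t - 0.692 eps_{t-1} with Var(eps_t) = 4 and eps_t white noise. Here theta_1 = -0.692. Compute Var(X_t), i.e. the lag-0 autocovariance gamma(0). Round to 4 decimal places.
\gamma(0) = 5.9155

For an MA(q) process X_t = eps_t + sum_i theta_i eps_{t-i} with
Var(eps_t) = sigma^2, the variance is
  gamma(0) = sigma^2 * (1 + sum_i theta_i^2).
  sum_i theta_i^2 = (-0.692)^2 = 0.478864.
  gamma(0) = 4 * (1 + 0.478864) = 4 * 1.478864 = 5.915456, which rounds to 5.9155.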